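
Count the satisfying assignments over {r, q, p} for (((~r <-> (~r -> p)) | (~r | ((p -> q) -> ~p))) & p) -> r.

6

Initial set: {T ((((~r <-> (~r -> p)) | (~r | ((p -> q) -> ~p))) & p) -> r)}.
T ((((~r <-> (~r -> p)) | (~r | ((p -> q) -> ~p))) & p) -> r): β-rule — branch into F (((~r <-> (~r -> p)) | (~r | ((p -> q) -> ~p))) & p)  //  T r.
  branch 1 (add F (((~r <-> (~r -> p)) | (~r | ((p -> q) -> ~p))) & p)):
    F (((~r <-> (~r -> p)) | (~r | ((p -> q) -> ~p))) & p): β-rule — branch into F ((~r <-> (~r -> p)) | (~r | ((p -> q) -> ~p)))  //  F p.
      branch 1.1 (add F ((~r <-> (~r -> p)) | (~r | ((p -> q) -> ~p)))):
        F ((~r <-> (~r -> p)) | (~r | ((p -> q) -> ~p))): α-rule — add F (~r <-> (~r -> p)), F (~r | ((p -> q) -> ~p)).
        F (~r | ((p -> q) -> ~p)): α-rule — add F ~r, F ((p -> q) -> ~p).
        F ((p -> q) -> ~p): α-rule — add T (p -> q), F ~p.
        F (~r <-> (~r -> p)): β-rule — branch into T ~r, F (~r -> p)  //  F ~r, T (~r -> p).
          branch 1.1.1 (add T ~r, F (~r -> p)):
            × closes — contains both r and ~r.
          branch 1.1.2 (add F ~r, T (~r -> p)):
            T (p -> q): β-rule — branch into F p  //  T q.
              branch 1.1.2.1 (add F p):
                × closes — contains both p and ~p.
              branch 1.1.2.2 (add T q):
                T (~r -> p): β-rule — branch into F ~r  //  T p.
                  branch 1.1.2.2.1 (add F ~r):
                    ○ open, literals {p=true, q=true, r=true}.
                  branch 1.1.2.2.2 (add T p):
                    ○ open, literals {p=true, q=true, r=true}.
      branch 1.2 (add F p):
        ○ open, literals {p=false}.
  branch 2 (add T r):
    ○ open, literals {r=true}.
2 branches closed, 4 open.
Each open branch fixes some atoms; the unmentioned ones are free. Counting distinct full assignments: branch {p=true, q=true, r=true} (none free) contributes 1 new; branch {p=true, q=true, r=true} (none free) contributes 0 new; branch {p=false} (r, q) contributes 4 new; branch {r=true} (q, p) contributes 1 new. Total: 6.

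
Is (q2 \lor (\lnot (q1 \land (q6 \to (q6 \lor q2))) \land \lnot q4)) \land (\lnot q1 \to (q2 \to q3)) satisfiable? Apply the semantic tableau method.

Satisfiable

Initial set: {T ((q2 \lor (\lnot (q1 \land (q6 \to (q6 \lor q2))) \land \lnot q4)) \land (\lnot q1 \to (q2 \to q3)))}.
T ((q2 \lor (\lnot (q1 \land (q6 \to (q6 \lor q2))) \land \lnot q4)) \land (\lnot q1 \to (q2 \to q3))): α-rule — add T (q2 \lor (\lnot (q1 \land (q6 \to (q6 \lor q2))) \land \lnot q4)), T (\lnot q1 \to (q2 \to q3)).
T (q2 \lor (\lnot (q1 \land (q6 \to (q6 \lor q2))) \land \lnot q4)): β-rule — branch into T q2  //  T (\lnot (q1 \land (q6 \to (q6 \lor q2))) \land \lnot q4).
  branch 1 (add T q2):
    T (\lnot q1 \to (q2 \to q3)): β-rule — branch into F \lnot q1  //  T (q2 \to q3).
      branch 1.1 (add F \lnot q1):
        ○ open, literals {q1=true, q2=true}.
      branch 1.2 (add T (q2 \to q3)):
        T (q2 \to q3): β-rule — branch into F q2  //  T q3.
          branch 1.2.1 (add F q2):
            × closes — contains both q2 and \lnot q2.
          branch 1.2.2 (add T q3):
            ○ open, literals {q2=true, q3=true}.
  branch 2 (add T (\lnot (q1 \land (q6 \to (q6 \lor q2))) \land \lnot q4)):
    T (\lnot (q1 \land (q6 \to (q6 \lor q2))) \land \lnot q4): α-rule — add T \lnot (q1 \land (q6 \to (q6 \lor q2))), T \lnot q4.
    T (\lnot q1 \to (q2 \to q3)): β-rule — branch into F \lnot q1  //  T (q2 \to q3).
      branch 2.1 (add F \lnot q1):
        T \lnot (q1 \land (q6 \to (q6 \lor q2))): β-rule — branch into F q1  //  F (q6 \to (q6 \lor q2)).
          branch 2.1.1 (add F q1):
            × closes — contains both q1 and \lnot q1.
          branch 2.1.2 (add F (q6 \to (q6 \lor q2))):
            F (q6 \to (q6 \lor q2)): α-rule — add T q6, F (q6 \lor q2).
            F (q6 \lor q2): α-rule — add F q6, F q2.
            × closes — contains both q6 and \lnot q6.
      branch 2.2 (add T (q2 \to q3)):
        T \lnot (q1 \land (q6 \to (q6 \lor q2))): β-rule — branch into F q1  //  F (q6 \to (q6 \lor q2)).
          branch 2.2.1 (add F q1):
            T (q2 \to q3): β-rule — branch into F q2  //  T q3.
              branch 2.2.1.1 (add F q2):
                ○ open, literals {q1=false, q2=false, q4=false}.
              branch 2.2.1.2 (add T q3):
                ○ open, literals {q1=false, q3=true, q4=false}.
          branch 2.2.2 (add F (q6 \to (q6 \lor q2))):
            F (q6 \to (q6 \lor q2)): α-rule — add T q6, F (q6 \lor q2).
            F (q6 \lor q2): α-rule — add F q6, F q2.
            × closes — contains both q6 and \lnot q6.
4 branches closed, 4 open.
An open branch gives a satisfying assignment: q1=true, q2=true.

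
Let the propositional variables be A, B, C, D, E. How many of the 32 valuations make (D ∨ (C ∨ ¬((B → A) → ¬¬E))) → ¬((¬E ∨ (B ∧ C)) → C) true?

Initial set: {((D ∨ (C ∨ ¬((B → A) → ¬¬E))) → ¬((¬E ∨ (B ∧ C)) → C))}.
((D ∨ (C ∨ ¬((B → A) → ¬¬E))) → ¬((¬E ∨ (B ∧ C)) → C)): β-rule — branch into ¬(D ∨ (C ∨ ¬((B → A) → ¬¬E)))  //  ¬((¬E ∨ (B ∧ C)) → C).
  branch 1 (add ¬(D ∨ (C ∨ ¬((B → A) → ¬¬E)))):
    ¬(D ∨ (C ∨ ¬((B → A) → ¬¬E))): α-rule — add ¬D, ¬(C ∨ ¬((B → A) → ¬¬E)).
    ¬(C ∨ ¬((B → A) → ¬¬E)): α-rule — add ¬C, ¬¬((B → A) → ¬¬E).
    ¬¬((B → A) → ¬¬E): β-rule — branch into ¬(B → A)  //  ¬¬E.
      branch 1.1 (add ¬(B → A)):
        ¬(B → A): α-rule — add B, ¬A.
        ○ open, literals {A=false, B=true, C=false, D=false}.
      branch 1.2 (add ¬¬E):
        ¬¬E: drop double negation, giving E.
        ○ open, literals {C=false, D=false, E=true}.
  branch 2 (add ¬((¬E ∨ (B ∧ C)) → C)):
    ¬((¬E ∨ (B ∧ C)) → C): α-rule — add (¬E ∨ (B ∧ C)), ¬C.
    (¬E ∨ (B ∧ C)): β-rule — branch into ¬E  //  (B ∧ C).
      branch 2.1 (add ¬E):
        ○ open, literals {C=false, E=false}.
      branch 2.2 (add (B ∧ C)):
        (B ∧ C): α-rule — add B, C.
        × closes — contains both C and ¬C.
1 branch closed, 3 open.
Each open branch fixes some atoms; the unmentioned ones are free. Counting distinct full assignments: branch {A=false, B=true, C=false, D=false} (E) contributes 2 new; branch {C=false, D=false, E=true} (A, B) contributes 3 new; branch {C=false, E=false} (A, B, D) contributes 7 new. Total: 12.

12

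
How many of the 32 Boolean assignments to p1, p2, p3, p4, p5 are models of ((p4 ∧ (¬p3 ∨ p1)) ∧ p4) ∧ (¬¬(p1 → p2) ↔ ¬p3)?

Initial set: {(((p4 ∧ (¬p3 ∨ p1)) ∧ p4) ∧ (¬¬(p1 → p2) ↔ ¬p3))}.
(((p4 ∧ (¬p3 ∨ p1)) ∧ p4) ∧ (¬¬(p1 → p2) ↔ ¬p3)): α-rule — add ((p4 ∧ (¬p3 ∨ p1)) ∧ p4), (¬¬(p1 → p2) ↔ ¬p3).
((p4 ∧ (¬p3 ∨ p1)) ∧ p4): α-rule — add (p4 ∧ (¬p3 ∨ p1)), p4.
(p4 ∧ (¬p3 ∨ p1)): α-rule — add p4, (¬p3 ∨ p1).
(¬¬(p1 → p2) ↔ ¬p3): β-rule — branch into ¬¬(p1 → p2), ¬p3  //  ¬¬¬(p1 → p2), ¬¬p3.
  branch 1 (add ¬¬(p1 → p2), ¬p3):
    ¬¬(p1 → p2): drop double negation, giving (p1 → p2).
    (¬p3 ∨ p1): β-rule — branch into ¬p3  //  p1.
      branch 1.1 (add ¬p3):
        (p1 → p2): β-rule — branch into ¬p1  //  p2.
          branch 1.1.1 (add ¬p1):
            ○ open, literals {p1=0, p3=0, p4=1}.
          branch 1.1.2 (add p2):
            ○ open, literals {p2=1, p3=0, p4=1}.
      branch 1.2 (add p1):
        (p1 → p2): β-rule — branch into ¬p1  //  p2.
          branch 1.2.1 (add ¬p1):
            × closes — contains both p1 and ¬p1.
          branch 1.2.2 (add p2):
            ○ open, literals {p1=1, p2=1, p3=0, p4=1}.
  branch 2 (add ¬¬¬(p1 → p2), ¬¬p3):
    ¬¬¬(p1 → p2): drop double negation, giving ¬(p1 → p2).
    ¬(p1 → p2): α-rule — add p1, ¬p2.
    (¬p3 ∨ p1): β-rule — branch into ¬p3  //  p1.
      branch 2.1 (add ¬p3):
        × closes — contains both p3 and ¬p3.
      branch 2.2 (add p1):
        ○ open, literals {p1=1, p2=0, p3=1, p4=1}.
2 branches closed, 4 open.
Each open branch fixes some atoms; the unmentioned ones are free. Counting distinct full assignments: branch {p1=0, p3=0, p4=1} (p2, p5) contributes 4 new; branch {p2=1, p3=0, p4=1} (p1, p5) contributes 2 new; branch {p1=1, p2=1, p3=0, p4=1} (p5) contributes 0 new; branch {p1=1, p2=0, p3=1, p4=1} (p5) contributes 2 new. Total: 8.

8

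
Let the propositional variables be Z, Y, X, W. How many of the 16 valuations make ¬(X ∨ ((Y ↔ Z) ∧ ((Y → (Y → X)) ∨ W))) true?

5

Initial set: {¬(X ∨ ((Y ↔ Z) ∧ ((Y → (Y → X)) ∨ W)))}.
¬(X ∨ ((Y ↔ Z) ∧ ((Y → (Y → X)) ∨ W))): α-rule — add ¬X, ¬((Y ↔ Z) ∧ ((Y → (Y → X)) ∨ W)).
¬((Y ↔ Z) ∧ ((Y → (Y → X)) ∨ W)): β-rule — branch into ¬(Y ↔ Z)  //  ¬((Y → (Y → X)) ∨ W).
  branch 1 (add ¬(Y ↔ Z)):
    ¬(Y ↔ Z): β-rule — branch into Y, ¬Z  //  ¬Y, Z.
      branch 1.1 (add Y, ¬Z):
        ○ open, literals {X=false, Y=true, Z=false}.
      branch 1.2 (add ¬Y, Z):
        ○ open, literals {X=false, Y=false, Z=true}.
  branch 2 (add ¬((Y → (Y → X)) ∨ W)):
    ¬((Y → (Y → X)) ∨ W): α-rule — add ¬(Y → (Y → X)), ¬W.
    ¬(Y → (Y → X)): α-rule — add Y, ¬(Y → X).
    ¬(Y → X): α-rule — add Y, ¬X.
    ○ open, literals {W=false, X=false, Y=true}.
0 branches closed, 3 open.
Each open branch fixes some atoms; the unmentioned ones are free. Counting distinct full assignments: branch {X=false, Y=true, Z=false} (W) contributes 2 new; branch {X=false, Y=false, Z=true} (W) contributes 2 new; branch {W=false, X=false, Y=true} (Z) contributes 1 new. Total: 5.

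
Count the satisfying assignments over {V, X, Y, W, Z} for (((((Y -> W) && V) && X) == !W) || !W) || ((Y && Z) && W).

29

Initial set: {((((((Y -> W) && V) && X) == !W) || !W) || ((Y && Z) && W))}.
((((((Y -> W) && V) && X) == !W) || !W) || ((Y && Z) && W)): β-rule — branch into (((((Y -> W) && V) && X) == !W) || !W)  //  ((Y && Z) && W).
  branch 1 (add (((((Y -> W) && V) && X) == !W) || !W)):
    (((((Y -> W) && V) && X) == !W) || !W): β-rule — branch into ((((Y -> W) && V) && X) == !W)  //  !W.
      branch 1.1 (add ((((Y -> W) && V) && X) == !W)):
        ((((Y -> W) && V) && X) == !W): β-rule — branch into (((Y -> W) && V) && X), !W  //  !(((Y -> W) && V) && X), !!W.
          branch 1.1.1 (add (((Y -> W) && V) && X), !W):
            (((Y -> W) && V) && X): α-rule — add ((Y -> W) && V), X.
            ((Y -> W) && V): α-rule — add (Y -> W), V.
            (Y -> W): β-rule — branch into !Y  //  W.
              branch 1.1.1.1 (add !Y):
                ○ open, literals {V=true, W=false, X=true, Y=false}.
              branch 1.1.1.2 (add W):
                × closes — contains both W and !W.
          branch 1.1.2 (add !(((Y -> W) && V) && X), !!W):
            !(((Y -> W) && V) && X): β-rule — branch into !((Y -> W) && V)  //  !X.
              branch 1.1.2.1 (add !((Y -> W) && V)):
                !((Y -> W) && V): β-rule — branch into !(Y -> W)  //  !V.
                  branch 1.1.2.1.1 (add !(Y -> W)):
                    !(Y -> W): α-rule — add Y, !W.
                    × closes — contains both W and !W.
                  branch 1.1.2.1.2 (add !V):
                    ○ open, literals {V=false, W=true}.
              branch 1.1.2.2 (add !X):
                ○ open, literals {W=true, X=false}.
      branch 1.2 (add !W):
        ○ open, literals {W=false}.
  branch 2 (add ((Y && Z) && W)):
    ((Y && Z) && W): α-rule — add (Y && Z), W.
    (Y && Z): α-rule — add Y, Z.
    ○ open, literals {W=true, Y=true, Z=true}.
2 branches closed, 5 open.
Each open branch fixes some atoms; the unmentioned ones are free. Counting distinct full assignments: branch {V=true, W=false, X=true, Y=false} (Z) contributes 2 new; branch {V=false, W=true} (X, Y, Z) contributes 8 new; branch {W=true, X=false} (V, Y, Z) contributes 4 new; branch {W=false} (V, X, Y, Z) contributes 14 new; branch {W=true, Y=true, Z=true} (V, X) contributes 1 new. Total: 29.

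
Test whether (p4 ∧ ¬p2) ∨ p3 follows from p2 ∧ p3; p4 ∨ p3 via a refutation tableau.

Initial set: {(p2 ∧ p3); (p4 ∨ p3); ¬((p4 ∧ ¬p2) ∨ p3)}.
(p2 ∧ p3): α-rule — add p2, p3.
¬((p4 ∧ ¬p2) ∨ p3): α-rule — add ¬(p4 ∧ ¬p2), ¬p3.
× closes — contains both p3 and ¬p3.
All 1 branch closes.
Every branch closed, so the premises entail the conclusion.

Yes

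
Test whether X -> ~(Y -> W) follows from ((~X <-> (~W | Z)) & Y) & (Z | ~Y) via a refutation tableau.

Yes

Initial set: {(((~X <-> (~W | Z)) & Y) & (Z | ~Y)); ~(X -> ~(Y -> W))}.
(((~X <-> (~W | Z)) & Y) & (Z | ~Y)): α-rule — add ((~X <-> (~W | Z)) & Y), (Z | ~Y).
~(X -> ~(Y -> W)): α-rule — add X, ~~(Y -> W).
((~X <-> (~W | Z)) & Y): α-rule — add (~X <-> (~W | Z)), Y.
(Z | ~Y): β-rule — branch into Z  //  ~Y.
  branch 1 (add Z):
    ~~(Y -> W): β-rule — branch into ~Y  //  W.
      branch 1.1 (add ~Y):
        × closes — contains both Y and ~Y.
      branch 1.2 (add W):
        (~X <-> (~W | Z)): β-rule — branch into ~X, (~W | Z)  //  ~~X, ~(~W | Z).
          branch 1.2.1 (add ~X, (~W | Z)):
            × closes — contains both X and ~X.
          branch 1.2.2 (add ~~X, ~(~W | Z)):
            ~(~W | Z): α-rule — add ~~W, ~Z.
            × closes — contains both Z and ~Z.
  branch 2 (add ~Y):
    × closes — contains both Y and ~Y.
All 4 branches close.
Every branch closed, so the premises entail the conclusion.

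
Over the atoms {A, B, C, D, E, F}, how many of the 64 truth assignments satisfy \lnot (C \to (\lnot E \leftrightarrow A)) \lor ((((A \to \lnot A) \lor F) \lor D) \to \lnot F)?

Initial set: {(\lnot (C \to (\lnot E \leftrightarrow A)) \lor ((((A \to \lnot A) \lor F) \lor D) \to \lnot F))}.
(\lnot (C \to (\lnot E \leftrightarrow A)) \lor ((((A \to \lnot A) \lor F) \lor D) \to \lnot F)): β-rule — branch into \lnot (C \to (\lnot E \leftrightarrow A))  //  ((((A \to \lnot A) \lor F) \lor D) \to \lnot F).
  branch 1 (add \lnot (C \to (\lnot E \leftrightarrow A))):
    \lnot (C \to (\lnot E \leftrightarrow A)): α-rule — add C, \lnot (\lnot E \leftrightarrow A).
    \lnot (\lnot E \leftrightarrow A): β-rule — branch into \lnot E, \lnot A  //  \lnot \lnot E, A.
      branch 1.1 (add \lnot E, \lnot A):
        ○ open, literals {A=F, C=T, E=F}.
      branch 1.2 (add \lnot \lnot E, A):
        ○ open, literals {A=T, C=T, E=T}.
  branch 2 (add ((((A \to \lnot A) \lor F) \lor D) \to \lnot F)):
    ((((A \to \lnot A) \lor F) \lor D) \to \lnot F): β-rule — branch into \lnot (((A \to \lnot A) \lor F) \lor D)  //  \lnot F.
      branch 2.1 (add \lnot (((A \to \lnot A) \lor F) \lor D)):
        \lnot (((A \to \lnot A) \lor F) \lor D): α-rule — add \lnot ((A \to \lnot A) \lor F), \lnot D.
        \lnot ((A \to \lnot A) \lor F): α-rule — add \lnot (A \to \lnot A), \lnot F.
        \lnot (A \to \lnot A): α-rule — add A, \lnot \lnot A.
        ○ open, literals {A=T, D=F, F=F}.
      branch 2.2 (add \lnot F):
        ○ open, literals {F=F}.
0 branches closed, 4 open.
Each open branch fixes some atoms; the unmentioned ones are free. Counting distinct full assignments: branch {A=F, C=T, E=F} (B, D, F) contributes 8 new; branch {A=T, C=T, E=T} (B, D, F) contributes 8 new; branch {A=T, D=F, F=F} (B, C, E) contributes 6 new; branch {F=F} (A, B, C, D, E) contributes 18 new. Total: 40.

40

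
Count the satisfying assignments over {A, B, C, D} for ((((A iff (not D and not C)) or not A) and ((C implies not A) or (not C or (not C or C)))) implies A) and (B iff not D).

Initial set: {(((((A iff (not D and not C)) or not A) and ((C implies not A) or (not C or (not C or C)))) implies A) and (B iff not D))}.
(((((A iff (not D and not C)) or not A) and ((C implies not A) or (not C or (not C or C)))) implies A) and (B iff not D)): α-rule — add ((((A iff (not D and not C)) or not A) and ((C implies not A) or (not C or (not C or C)))) implies A), (B iff not D).
((((A iff (not D and not C)) or not A) and ((C implies not A) or (not C or (not C or C)))) implies A): β-rule — branch into not (((A iff (not D and not C)) or not A) and ((C implies not A) or (not C or (not C or C))))  //  A.
  branch 1 (add not (((A iff (not D and not C)) or not A) and ((C implies not A) or (not C or (not C or C))))):
    (B iff not D): β-rule — branch into B, not D  //  not B, not not D.
      branch 1.1 (add B, not D):
        not (((A iff (not D and not C)) or not A) and ((C implies not A) or (not C or (not C or C)))): β-rule — branch into not ((A iff (not D and not C)) or not A)  //  not ((C implies not A) or (not C or (not C or C))).
          branch 1.1.1 (add not ((A iff (not D and not C)) or not A)):
            not ((A iff (not D and not C)) or not A): α-rule — add not (A iff (not D and not C)), not not A.
            not (A iff (not D and not C)): β-rule — branch into A, not (not D and not C)  //  not A, (not D and not C).
              branch 1.1.1.1 (add A, not (not D and not C)):
                not (not D and not C): β-rule — branch into not not D  //  not not C.
                  branch 1.1.1.1.1 (add not not D):
                    × closes — contains both D and not D.
                  branch 1.1.1.1.2 (add not not C):
                    ○ open, literals {A=true, B=true, C=true, D=false}.
              branch 1.1.1.2 (add not A, (not D and not C)):
                × closes — contains both A and not A.
          branch 1.1.2 (add not ((C implies not A) or (not C or (not C or C)))):
            not ((C implies not A) or (not C or (not C or C))): α-rule — add not (C implies not A), not (not C or (not C or C)).
            not (C implies not A): α-rule — add C, not not A.
            not (not C or (not C or C)): α-rule — add not not C, not (not C or C).
            not (not C or C): α-rule — add not not C, not C.
            × closes — contains both C and not C.
      branch 1.2 (add not B, not not D):
        not (((A iff (not D and not C)) or not A) and ((C implies not A) or (not C or (not C or C)))): β-rule — branch into not ((A iff (not D and not C)) or not A)  //  not ((C implies not A) or (not C or (not C or C))).
          branch 1.2.1 (add not ((A iff (not D and not C)) or not A)):
            not ((A iff (not D and not C)) or not A): α-rule — add not (A iff (not D and not C)), not not A.
            not (A iff (not D and not C)): β-rule — branch into A, not (not D and not C)  //  not A, (not D and not C).
              branch 1.2.1.1 (add A, not (not D and not C)):
                not (not D and not C): β-rule — branch into not not D  //  not not C.
                  branch 1.2.1.1.1 (add not not D):
                    ○ open, literals {A=true, B=false, D=true}.
                  branch 1.2.1.1.2 (add not not C):
                    ○ open, literals {A=true, B=false, C=true, D=true}.
              branch 1.2.1.2 (add not A, (not D and not C)):
                × closes — contains both A and not A.
          branch 1.2.2 (add not ((C implies not A) or (not C or (not C or C)))):
            not ((C implies not A) or (not C or (not C or C))): α-rule — add not (C implies not A), not (not C or (not C or C)).
            not (C implies not A): α-rule — add C, not not A.
            not (not C or (not C or C)): α-rule — add not not C, not (not C or C).
            not (not C or C): α-rule — add not not C, not C.
            × closes — contains both C and not C.
  branch 2 (add A):
    (B iff not D): β-rule — branch into B, not D  //  not B, not not D.
      branch 2.1 (add B, not D):
        ○ open, literals {A=true, B=true, D=false}.
      branch 2.2 (add not B, not not D):
        ○ open, literals {A=true, B=false, D=true}.
5 branches closed, 5 open.
Each open branch fixes some atoms; the unmentioned ones are free. Counting distinct full assignments: branch {A=true, B=true, C=true, D=false} (none free) contributes 1 new; branch {A=true, B=false, D=true} (C) contributes 2 new; branch {A=true, B=false, C=true, D=true} (none free) contributes 0 new; branch {A=true, B=true, D=false} (C) contributes 1 new; branch {A=true, B=false, D=true} (C) contributes 0 new. Total: 4.

4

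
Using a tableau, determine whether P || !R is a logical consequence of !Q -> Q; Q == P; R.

Yes

Initial set: {(!Q -> Q); (Q == P); R; !(P || !R)}.
!(P || !R): α-rule — add !P, !!R.
(!Q -> Q): β-rule — branch into !!Q  //  Q.
  branch 1 (add !!Q):
    (Q == P): β-rule — branch into Q, P  //  !Q, !P.
      branch 1.1 (add Q, P):
        × closes — contains both P and !P.
      branch 1.2 (add !Q, !P):
        × closes — contains both Q and !Q.
  branch 2 (add Q):
    (Q == P): β-rule — branch into Q, P  //  !Q, !P.
      branch 2.1 (add Q, P):
        × closes — contains both P and !P.
      branch 2.2 (add !Q, !P):
        × closes — contains both Q and !Q.
All 4 branches close.
Every branch closed, so the premises entail the conclusion.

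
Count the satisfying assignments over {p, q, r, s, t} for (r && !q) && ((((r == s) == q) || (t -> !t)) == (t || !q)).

Initial set: {T ((r && !q) && ((((r == s) == q) || (t -> !t)) == (t || !q)))}.
T ((r && !q) && ((((r == s) == q) || (t -> !t)) == (t || !q))): α-rule — add T (r && !q), T ((((r == s) == q) || (t -> !t)) == (t || !q)).
T (r && !q): α-rule — add T r, T !q.
T ((((r == s) == q) || (t -> !t)) == (t || !q)): β-rule — branch into T (((r == s) == q) || (t -> !t)), T (t || !q)  //  F (((r == s) == q) || (t -> !t)), F (t || !q).
  branch 1 (add T (((r == s) == q) || (t -> !t)), T (t || !q)):
    T (((r == s) == q) || (t -> !t)): β-rule — branch into T ((r == s) == q)  //  T (t -> !t).
      branch 1.1 (add T ((r == s) == q)):
        T (t || !q): β-rule — branch into T t  //  T !q.
          branch 1.1.1 (add T t):
            T ((r == s) == q): β-rule — branch into T (r == s), T q  //  F (r == s), F q.
              branch 1.1.1.1 (add T (r == s), T q):
                × closes — contains both q and !q.
              branch 1.1.1.2 (add F (r == s), F q):
                F (r == s): β-rule — branch into T r, F s  //  F r, T s.
                  branch 1.1.1.2.1 (add T r, F s):
                    ○ open, literals {q=false, r=true, s=false, t=true}.
                  branch 1.1.1.2.2 (add F r, T s):
                    × closes — contains both r and !r.
          branch 1.1.2 (add T !q):
            T ((r == s) == q): β-rule — branch into T (r == s), T q  //  F (r == s), F q.
              branch 1.1.2.1 (add T (r == s), T q):
                × closes — contains both q and !q.
              branch 1.1.2.2 (add F (r == s), F q):
                F (r == s): β-rule — branch into T r, F s  //  F r, T s.
                  branch 1.1.2.2.1 (add T r, F s):
                    ○ open, literals {q=false, r=true, s=false}.
                  branch 1.1.2.2.2 (add F r, T s):
                    × closes — contains both r and !r.
      branch 1.2 (add T (t -> !t)):
        T (t || !q): β-rule — branch into T t  //  T !q.
          branch 1.2.1 (add T t):
            T (t -> !t): β-rule — branch into F t  //  T !t.
              branch 1.2.1.1 (add F t):
                × closes — contains both t and !t.
              branch 1.2.1.2 (add T !t):
                × closes — contains both t and !t.
          branch 1.2.2 (add T !q):
            T (t -> !t): β-rule — branch into F t  //  T !t.
              branch 1.2.2.1 (add F t):
                ○ open, literals {q=false, r=true, t=false}.
              branch 1.2.2.2 (add T !t):
                ○ open, literals {q=false, r=true, t=false}.
  branch 2 (add F (((r == s) == q) || (t -> !t)), F (t || !q)):
    F (((r == s) == q) || (t -> !t)): α-rule — add F ((r == s) == q), F (t -> !t).
    F (t || !q): α-rule — add F t, F !q.
    × closes — contains both q and !q.
7 branches closed, 4 open.
Each open branch fixes some atoms; the unmentioned ones are free. Counting distinct full assignments: branch {q=false, r=true, s=false, t=true} (p) contributes 2 new; branch {q=false, r=true, s=false} (p, t) contributes 2 new; branch {q=false, r=true, t=false} (p, s) contributes 2 new; branch {q=false, r=true, t=false} (p, s) contributes 0 new. Total: 6.

6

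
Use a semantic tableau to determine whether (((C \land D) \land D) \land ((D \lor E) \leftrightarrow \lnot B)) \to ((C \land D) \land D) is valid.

Assume the negation and expand:
Initial set: {F ((((C \land D) \land D) \land ((D \lor E) \leftrightarrow \lnot B)) \to ((C \land D) \land D))}.
F ((((C \land D) \land D) \land ((D \lor E) \leftrightarrow \lnot B)) \to ((C \land D) \land D)): α-rule — add T (((C \land D) \land D) \land ((D \lor E) \leftrightarrow \lnot B)), F ((C \land D) \land D).
T (((C \land D) \land D) \land ((D \lor E) \leftrightarrow \lnot B)): α-rule — add T ((C \land D) \land D), T ((D \lor E) \leftrightarrow \lnot B).
T ((C \land D) \land D): α-rule — add T (C \land D), T D.
T (C \land D): α-rule — add T C, T D.
F ((C \land D) \land D): β-rule — branch into F (C \land D)  //  F D.
  branch 1 (add F (C \land D)):
    T ((D \lor E) \leftrightarrow \lnot B): β-rule — branch into T (D \lor E), T \lnot B  //  F (D \lor E), F \lnot B.
      branch 1.1 (add T (D \lor E), T \lnot B):
        F (C \land D): β-rule — branch into F C  //  F D.
          branch 1.1.1 (add F C):
            × closes — contains both C and \lnot C.
          branch 1.1.2 (add F D):
            × closes — contains both D and \lnot D.
      branch 1.2 (add F (D \lor E), F \lnot B):
        F (D \lor E): α-rule — add F D, F E.
        × closes — contains both D and \lnot D.
  branch 2 (add F D):
    × closes — contains both D and \lnot D.
All 4 branches close.
Every branch closed, so the negation is unsatisfiable and the formula is valid.

Valid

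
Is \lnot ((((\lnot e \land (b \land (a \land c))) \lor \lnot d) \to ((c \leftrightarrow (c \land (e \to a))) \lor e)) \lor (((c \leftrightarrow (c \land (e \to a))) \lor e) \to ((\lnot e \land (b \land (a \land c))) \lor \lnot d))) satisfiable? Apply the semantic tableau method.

Initial set: {\lnot ((((\lnot e \land (b \land (a \land c))) \lor \lnot d) \to ((c \leftrightarrow (c \land (e \to a))) \lor e)) \lor (((c \leftrightarrow (c \land (e \to a))) \lor e) \to ((\lnot e \land (b \land (a \land c))) \lor \lnot d)))}.
\lnot ((((\lnot e \land (b \land (a \land c))) \lor \lnot d) \to ((c \leftrightarrow (c \land (e \to a))) \lor e)) \lor (((c \leftrightarrow (c \land (e \to a))) \lor e) \to ((\lnot e \land (b \land (a \land c))) \lor \lnot d))): α-rule — add \lnot (((\lnot e \land (b \land (a \land c))) \lor \lnot d) \to ((c \leftrightarrow (c \land (e \to a))) \lor e)), \lnot (((c \leftrightarrow (c \land (e \to a))) \lor e) \to ((\lnot e \land (b \land (a \land c))) \lor \lnot d)).
\lnot (((\lnot e \land (b \land (a \land c))) \lor \lnot d) \to ((c \leftrightarrow (c \land (e \to a))) \lor e)): α-rule — add ((\lnot e \land (b \land (a \land c))) \lor \lnot d), \lnot ((c \leftrightarrow (c \land (e \to a))) \lor e).
\lnot (((c \leftrightarrow (c \land (e \to a))) \lor e) \to ((\lnot e \land (b \land (a \land c))) \lor \lnot d)): α-rule — add ((c \leftrightarrow (c \land (e \to a))) \lor e), \lnot ((\lnot e \land (b \land (a \land c))) \lor \lnot d).
\lnot ((c \leftrightarrow (c \land (e \to a))) \lor e): α-rule — add \lnot (c \leftrightarrow (c \land (e \to a))), \lnot e.
\lnot ((\lnot e \land (b \land (a \land c))) \lor \lnot d): α-rule — add \lnot (\lnot e \land (b \land (a \land c))), \lnot \lnot d.
((\lnot e \land (b \land (a \land c))) \lor \lnot d): β-rule — branch into (\lnot e \land (b \land (a \land c)))  //  \lnot d.
  branch 1 (add (\lnot e \land (b \land (a \land c)))):
    (\lnot e \land (b \land (a \land c))): α-rule — add \lnot e, (b \land (a \land c)).
    (b \land (a \land c)): α-rule — add b, (a \land c).
    (a \land c): α-rule — add a, c.
    ((c \leftrightarrow (c \land (e \to a))) \lor e): β-rule — branch into (c \leftrightarrow (c \land (e \to a)))  //  e.
      branch 1.1 (add (c \leftrightarrow (c \land (e \to a)))):
        \lnot (c \leftrightarrow (c \land (e \to a))): β-rule — branch into c, \lnot (c \land (e \to a))  //  \lnot c, (c \land (e \to a)).
          branch 1.1.1 (add c, \lnot (c \land (e \to a))):
            \lnot (\lnot e \land (b \land (a \land c))): β-rule — branch into \lnot \lnot e  //  \lnot (b \land (a \land c)).
              branch 1.1.1.1 (add \lnot \lnot e):
                × closes — contains both e and \lnot e.
              branch 1.1.1.2 (add \lnot (b \land (a \land c))):
                (c \leftrightarrow (c \land (e \to a))): β-rule — branch into c, (c \land (e \to a))  //  \lnot c, \lnot (c \land (e \to a)).
                  branch 1.1.1.2.1 (add c, (c \land (e \to a))):
                    (c \land (e \to a)): α-rule — add c, (e \to a).
                    \lnot (c \land (e \to a)): β-rule — branch into \lnot c  //  \lnot (e \to a).
                      branch 1.1.1.2.1.1 (add \lnot c):
                        × closes — contains both c and \lnot c.
                      branch 1.1.1.2.1.2 (add \lnot (e \to a)):
                        \lnot (e \to a): α-rule — add e, \lnot a.
                        × closes — contains both e and \lnot e.
                  branch 1.1.1.2.2 (add \lnot c, \lnot (c \land (e \to a))):
                    × closes — contains both c and \lnot c.
          branch 1.1.2 (add \lnot c, (c \land (e \to a))):
            × closes — contains both c and \lnot c.
      branch 1.2 (add e):
        × closes — contains both e and \lnot e.
  branch 2 (add \lnot d):
    × closes — contains both d and \lnot d.
All 7 branches close.
Every branch closed; the formula is unsatisfiable.

Unsatisfiable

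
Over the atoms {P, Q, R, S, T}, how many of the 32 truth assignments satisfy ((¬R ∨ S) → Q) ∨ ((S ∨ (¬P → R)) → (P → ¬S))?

28

Initial set: {T (((¬R ∨ S) → Q) ∨ ((S ∨ (¬P → R)) → (P → ¬S)))}.
T (((¬R ∨ S) → Q) ∨ ((S ∨ (¬P → R)) → (P → ¬S))): β-rule — branch into T ((¬R ∨ S) → Q)  //  T ((S ∨ (¬P → R)) → (P → ¬S)).
  branch 1 (add T ((¬R ∨ S) → Q)):
    T ((¬R ∨ S) → Q): β-rule — branch into F (¬R ∨ S)  //  T Q.
      branch 1.1 (add F (¬R ∨ S)):
        F (¬R ∨ S): α-rule — add F ¬R, F S.
        ○ open, literals {R=true, S=false}.
      branch 1.2 (add T Q):
        ○ open, literals {Q=true}.
  branch 2 (add T ((S ∨ (¬P → R)) → (P → ¬S))):
    T ((S ∨ (¬P → R)) → (P → ¬S)): β-rule — branch into F (S ∨ (¬P → R))  //  T (P → ¬S).
      branch 2.1 (add F (S ∨ (¬P → R))):
        F (S ∨ (¬P → R)): α-rule — add F S, F (¬P → R).
        F (¬P → R): α-rule — add T ¬P, F R.
        ○ open, literals {P=false, R=false, S=false}.
      branch 2.2 (add T (P → ¬S)):
        T (P → ¬S): β-rule — branch into F P  //  T ¬S.
          branch 2.2.1 (add F P):
            ○ open, literals {P=false}.
          branch 2.2.2 (add T ¬S):
            ○ open, literals {S=false}.
0 branches closed, 5 open.
Each open branch fixes some atoms; the unmentioned ones are free. Counting distinct full assignments: branch {R=true, S=false} (P, Q, T) contributes 8 new; branch {Q=true} (P, R, S, T) contributes 12 new; branch {P=false, R=false, S=false} (Q, T) contributes 2 new; branch {P=false} (Q, R, S, T) contributes 4 new; branch {S=false} (P, Q, R, T) contributes 2 new. Total: 28.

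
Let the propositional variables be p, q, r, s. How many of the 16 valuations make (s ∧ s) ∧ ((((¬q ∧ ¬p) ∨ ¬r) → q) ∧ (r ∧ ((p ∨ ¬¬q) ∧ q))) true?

2

Initial set: {((s ∧ s) ∧ ((((¬q ∧ ¬p) ∨ ¬r) → q) ∧ (r ∧ ((p ∨ ¬¬q) ∧ q))))}.
((s ∧ s) ∧ ((((¬q ∧ ¬p) ∨ ¬r) → q) ∧ (r ∧ ((p ∨ ¬¬q) ∧ q)))): α-rule — add (s ∧ s), ((((¬q ∧ ¬p) ∨ ¬r) → q) ∧ (r ∧ ((p ∨ ¬¬q) ∧ q))).
(s ∧ s): α-rule — add s, s.
((((¬q ∧ ¬p) ∨ ¬r) → q) ∧ (r ∧ ((p ∨ ¬¬q) ∧ q))): α-rule — add (((¬q ∧ ¬p) ∨ ¬r) → q), (r ∧ ((p ∨ ¬¬q) ∧ q)).
(r ∧ ((p ∨ ¬¬q) ∧ q)): α-rule — add r, ((p ∨ ¬¬q) ∧ q).
((p ∨ ¬¬q) ∧ q): α-rule — add (p ∨ ¬¬q), q.
(((¬q ∧ ¬p) ∨ ¬r) → q): β-rule — branch into ¬((¬q ∧ ¬p) ∨ ¬r)  //  q.
  branch 1 (add ¬((¬q ∧ ¬p) ∨ ¬r)):
    ¬((¬q ∧ ¬p) ∨ ¬r): α-rule — add ¬(¬q ∧ ¬p), ¬¬r.
    (p ∨ ¬¬q): β-rule — branch into p  //  ¬¬q.
      branch 1.1 (add p):
        ¬(¬q ∧ ¬p): β-rule — branch into ¬¬q  //  ¬¬p.
          branch 1.1.1 (add ¬¬q):
            ○ open, literals {p=true, q=true, r=true, s=true}.
          branch 1.1.2 (add ¬¬p):
            ○ open, literals {p=true, q=true, r=true, s=true}.
      branch 1.2 (add ¬¬q):
        ¬¬q: drop double negation, giving q.
        ¬(¬q ∧ ¬p): β-rule — branch into ¬¬q  //  ¬¬p.
          branch 1.2.1 (add ¬¬q):
            ○ open, literals {q=true, r=true, s=true}.
          branch 1.2.2 (add ¬¬p):
            ○ open, literals {p=true, q=true, r=true, s=true}.
  branch 2 (add q):
    (p ∨ ¬¬q): β-rule — branch into p  //  ¬¬q.
      branch 2.1 (add p):
        ○ open, literals {p=true, q=true, r=true, s=true}.
      branch 2.2 (add ¬¬q):
        ¬¬q: drop double negation, giving q.
        ○ open, literals {q=true, r=true, s=true}.
0 branches closed, 6 open.
Each open branch fixes some atoms; the unmentioned ones are free. Counting distinct full assignments: branch {p=true, q=true, r=true, s=true} (none free) contributes 1 new; branch {p=true, q=true, r=true, s=true} (none free) contributes 0 new; branch {q=true, r=true, s=true} (p) contributes 1 new; branch {p=true, q=true, r=true, s=true} (none free) contributes 0 new; branch {p=true, q=true, r=true, s=true} (none free) contributes 0 new; branch {q=true, r=true, s=true} (p) contributes 0 new. Total: 2.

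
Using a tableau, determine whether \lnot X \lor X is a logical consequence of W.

Yes

Initial set: {T W; F (\lnot X \lor X)}.
F (\lnot X \lor X): α-rule — add F \lnot X, F X.
× closes — contains both X and \lnot X.
All 1 branch closes.
Every branch closed, so the premises entail the conclusion.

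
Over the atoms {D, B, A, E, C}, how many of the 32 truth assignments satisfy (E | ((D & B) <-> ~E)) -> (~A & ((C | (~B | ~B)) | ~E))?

20

Initial set: {T ((E | ((D & B) <-> ~E)) -> (~A & ((C | (~B | ~B)) | ~E)))}.
T ((E | ((D & B) <-> ~E)) -> (~A & ((C | (~B | ~B)) | ~E))): β-rule — branch into F (E | ((D & B) <-> ~E))  //  T (~A & ((C | (~B | ~B)) | ~E)).
  branch 1 (add F (E | ((D & B) <-> ~E))):
    F (E | ((D & B) <-> ~E)): α-rule — add F E, F ((D & B) <-> ~E).
    F ((D & B) <-> ~E): β-rule — branch into T (D & B), F ~E  //  F (D & B), T ~E.
      branch 1.1 (add T (D & B), F ~E):
        × closes — contains both E and ~E.
      branch 1.2 (add F (D & B), T ~E):
        F (D & B): β-rule — branch into F D  //  F B.
          branch 1.2.1 (add F D):
            ○ open, literals {D=false, E=false}.
          branch 1.2.2 (add F B):
            ○ open, literals {B=false, E=false}.
  branch 2 (add T (~A & ((C | (~B | ~B)) | ~E))):
    T (~A & ((C | (~B | ~B)) | ~E)): α-rule — add T ~A, T ((C | (~B | ~B)) | ~E).
    T ((C | (~B | ~B)) | ~E): β-rule — branch into T (C | (~B | ~B))  //  T ~E.
      branch 2.1 (add T (C | (~B | ~B))):
        T (C | (~B | ~B)): β-rule — branch into T C  //  T (~B | ~B).
          branch 2.1.1 (add T C):
            ○ open, literals {A=false, C=true}.
          branch 2.1.2 (add T (~B | ~B)):
            T (~B | ~B): β-rule — branch into T ~B  //  T ~B.
              branch 2.1.2.1 (add T ~B):
                ○ open, literals {A=false, B=false}.
              branch 2.1.2.2 (add T ~B):
                ○ open, literals {A=false, B=false}.
      branch 2.2 (add T ~E):
        ○ open, literals {A=false, E=false}.
1 branch closed, 6 open.
Each open branch fixes some atoms; the unmentioned ones are free. Counting distinct full assignments: branch {D=false, E=false} (B, A, C) contributes 8 new; branch {B=false, E=false} (D, A, C) contributes 4 new; branch {A=false, C=true} (D, B, E) contributes 5 new; branch {A=false, B=false} (D, E, C) contributes 2 new; branch {A=false, B=false} (D, E, C) contributes 0 new; branch {A=false, E=false} (D, B, C) contributes 1 new. Total: 20.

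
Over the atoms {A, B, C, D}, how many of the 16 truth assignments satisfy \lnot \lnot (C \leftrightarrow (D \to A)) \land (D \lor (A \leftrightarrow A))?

8

Initial set: {(\lnot \lnot (C \leftrightarrow (D \to A)) \land (D \lor (A \leftrightarrow A)))}.
(\lnot \lnot (C \leftrightarrow (D \to A)) \land (D \lor (A \leftrightarrow A))): α-rule — add \lnot \lnot (C \leftrightarrow (D \to A)), (D \lor (A \leftrightarrow A)).
\lnot \lnot (C \leftrightarrow (D \to A)): drop double negation, giving (C \leftrightarrow (D \to A)).
(D \lor (A \leftrightarrow A)): β-rule — branch into D  //  (A \leftrightarrow A).
  branch 1 (add D):
    (C \leftrightarrow (D \to A)): β-rule — branch into C, (D \to A)  //  \lnot C, \lnot (D \to A).
      branch 1.1 (add C, (D \to A)):
        (D \to A): β-rule — branch into \lnot D  //  A.
          branch 1.1.1 (add \lnot D):
            × closes — contains both D and \lnot D.
          branch 1.1.2 (add A):
            ○ open, literals {A=T, C=T, D=T}.
      branch 1.2 (add \lnot C, \lnot (D \to A)):
        \lnot (D \to A): α-rule — add D, \lnot A.
        ○ open, literals {A=F, C=F, D=T}.
  branch 2 (add (A \leftrightarrow A)):
    (C \leftrightarrow (D \to A)): β-rule — branch into C, (D \to A)  //  \lnot C, \lnot (D \to A).
      branch 2.1 (add C, (D \to A)):
        (A \leftrightarrow A): β-rule — branch into A, A  //  \lnot A, \lnot A.
          branch 2.1.1 (add A, A):
            (D \to A): β-rule — branch into \lnot D  //  A.
              branch 2.1.1.1 (add \lnot D):
                ○ open, literals {A=T, C=T, D=F}.
              branch 2.1.1.2 (add A):
                ○ open, literals {A=T, C=T}.
          branch 2.1.2 (add \lnot A, \lnot A):
            (D \to A): β-rule — branch into \lnot D  //  A.
              branch 2.1.2.1 (add \lnot D):
                ○ open, literals {A=F, C=T, D=F}.
              branch 2.1.2.2 (add A):
                × closes — contains both A and \lnot A.
      branch 2.2 (add \lnot C, \lnot (D \to A)):
        \lnot (D \to A): α-rule — add D, \lnot A.
        (A \leftrightarrow A): β-rule — branch into A, A  //  \lnot A, \lnot A.
          branch 2.2.1 (add A, A):
            × closes — contains both A and \lnot A.
          branch 2.2.2 (add \lnot A, \lnot A):
            ○ open, literals {A=F, C=F, D=T}.
3 branches closed, 6 open.
Each open branch fixes some atoms; the unmentioned ones are free. Counting distinct full assignments: branch {A=T, C=T, D=T} (B) contributes 2 new; branch {A=F, C=F, D=T} (B) contributes 2 new; branch {A=T, C=T, D=F} (B) contributes 2 new; branch {A=T, C=T} (B, D) contributes 0 new; branch {A=F, C=T, D=F} (B) contributes 2 new; branch {A=F, C=F, D=T} (B) contributes 0 new. Total: 8.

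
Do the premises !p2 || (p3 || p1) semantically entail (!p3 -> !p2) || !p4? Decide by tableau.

No

Initial set: {(!p2 || (p3 || p1)); !((!p3 -> !p2) || !p4)}.
!((!p3 -> !p2) || !p4): α-rule — add !(!p3 -> !p2), !!p4.
!(!p3 -> !p2): α-rule — add !p3, !!p2.
(!p2 || (p3 || p1)): β-rule — branch into !p2  //  (p3 || p1).
  branch 1 (add !p2):
    × closes — contains both p2 and !p2.
  branch 2 (add (p3 || p1)):
    (p3 || p1): β-rule — branch into p3  //  p1.
      branch 2.1 (add p3):
        × closes — contains both p3 and !p3.
      branch 2.2 (add p1):
        ○ open, literals {p1=1, p2=1, p3=0, p4=1}.
2 branches closed, 1 open.
An open branch gives a countermodel: p1=1, p2=1, p3=0, p4=1 (unmentioned atoms arbitrary); the premises hold there but the conclusion fails.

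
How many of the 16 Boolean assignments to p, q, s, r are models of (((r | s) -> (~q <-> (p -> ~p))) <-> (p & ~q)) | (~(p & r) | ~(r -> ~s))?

Initial set: {((((r | s) -> (~q <-> (p -> ~p))) <-> (p & ~q)) | (~(p & r) | ~(r -> ~s)))}.
((((r | s) -> (~q <-> (p -> ~p))) <-> (p & ~q)) | (~(p & r) | ~(r -> ~s))): β-rule — branch into (((r | s) -> (~q <-> (p -> ~p))) <-> (p & ~q))  //  (~(p & r) | ~(r -> ~s)).
  branch 1 (add (((r | s) -> (~q <-> (p -> ~p))) <-> (p & ~q))):
    (((r | s) -> (~q <-> (p -> ~p))) <-> (p & ~q)): β-rule — branch into ((r | s) -> (~q <-> (p -> ~p))), (p & ~q)  //  ~((r | s) -> (~q <-> (p -> ~p))), ~(p & ~q).
      branch 1.1 (add ((r | s) -> (~q <-> (p -> ~p))), (p & ~q)):
        (p & ~q): α-rule — add p, ~q.
        ((r | s) -> (~q <-> (p -> ~p))): β-rule — branch into ~(r | s)  //  (~q <-> (p -> ~p)).
          branch 1.1.1 (add ~(r | s)):
            ~(r | s): α-rule — add ~r, ~s.
            ○ open, literals {p=true, q=false, r=false, s=false}.
          branch 1.1.2 (add (~q <-> (p -> ~p))):
            (~q <-> (p -> ~p)): β-rule — branch into ~q, (p -> ~p)  //  ~~q, ~(p -> ~p).
              branch 1.1.2.1 (add ~q, (p -> ~p)):
                (p -> ~p): β-rule — branch into ~p  //  ~p.
                  branch 1.1.2.1.1 (add ~p):
                    × closes — contains both p and ~p.
                  branch 1.1.2.1.2 (add ~p):
                    × closes — contains both p and ~p.
              branch 1.1.2.2 (add ~~q, ~(p -> ~p)):
                × closes — contains both q and ~q.
      branch 1.2 (add ~((r | s) -> (~q <-> (p -> ~p))), ~(p & ~q)):
        ~((r | s) -> (~q <-> (p -> ~p))): α-rule — add (r | s), ~(~q <-> (p -> ~p)).
        ~(p & ~q): β-rule — branch into ~p  //  ~~q.
          branch 1.2.1 (add ~p):
            (r | s): β-rule — branch into r  //  s.
              branch 1.2.1.1 (add r):
                ~(~q <-> (p -> ~p)): β-rule — branch into ~q, ~(p -> ~p)  //  ~~q, (p -> ~p).
                  branch 1.2.1.1.1 (add ~q, ~(p -> ~p)):
                    ~(p -> ~p): α-rule — add p, ~~p.
                    × closes — contains both p and ~p.
                  branch 1.2.1.1.2 (add ~~q, (p -> ~p)):
                    (p -> ~p): β-rule — branch into ~p  //  ~p.
                      branch 1.2.1.1.2.1 (add ~p):
                        ○ open, literals {p=false, q=true, r=true}.
                      branch 1.2.1.1.2.2 (add ~p):
                        ○ open, literals {p=false, q=true, r=true}.
              branch 1.2.1.2 (add s):
                ~(~q <-> (p -> ~p)): β-rule — branch into ~q, ~(p -> ~p)  //  ~~q, (p -> ~p).
                  branch 1.2.1.2.1 (add ~q, ~(p -> ~p)):
                    ~(p -> ~p): α-rule — add p, ~~p.
                    × closes — contains both p and ~p.
                  branch 1.2.1.2.2 (add ~~q, (p -> ~p)):
                    (p -> ~p): β-rule — branch into ~p  //  ~p.
                      branch 1.2.1.2.2.1 (add ~p):
                        ○ open, literals {p=false, q=true, s=true}.
                      branch 1.2.1.2.2.2 (add ~p):
                        ○ open, literals {p=false, q=true, s=true}.
          branch 1.2.2 (add ~~q):
            (r | s): β-rule — branch into r  //  s.
              branch 1.2.2.1 (add r):
                ~(~q <-> (p -> ~p)): β-rule — branch into ~q, ~(p -> ~p)  //  ~~q, (p -> ~p).
                  branch 1.2.2.1.1 (add ~q, ~(p -> ~p)):
                    × closes — contains both q and ~q.
                  branch 1.2.2.1.2 (add ~~q, (p -> ~p)):
                    (p -> ~p): β-rule — branch into ~p  //  ~p.
                      branch 1.2.2.1.2.1 (add ~p):
                        ○ open, literals {p=false, q=true, r=true}.
                      branch 1.2.2.1.2.2 (add ~p):
                        ○ open, literals {p=false, q=true, r=true}.
              branch 1.2.2.2 (add s):
                ~(~q <-> (p -> ~p)): β-rule — branch into ~q, ~(p -> ~p)  //  ~~q, (p -> ~p).
                  branch 1.2.2.2.1 (add ~q, ~(p -> ~p)):
                    × closes — contains both q and ~q.
                  branch 1.2.2.2.2 (add ~~q, (p -> ~p)):
                    (p -> ~p): β-rule — branch into ~p  //  ~p.
                      branch 1.2.2.2.2.1 (add ~p):
                        ○ open, literals {p=false, q=true, s=true}.
                      branch 1.2.2.2.2.2 (add ~p):
                        ○ open, literals {p=false, q=true, s=true}.
  branch 2 (add (~(p & r) | ~(r -> ~s))):
    (~(p & r) | ~(r -> ~s)): β-rule — branch into ~(p & r)  //  ~(r -> ~s).
      branch 2.1 (add ~(p & r)):
        ~(p & r): β-rule — branch into ~p  //  ~r.
          branch 2.1.1 (add ~p):
            ○ open, literals {p=false}.
          branch 2.1.2 (add ~r):
            ○ open, literals {r=false}.
      branch 2.2 (add ~(r -> ~s)):
        ~(r -> ~s): α-rule — add r, ~~s.
        ○ open, literals {r=true, s=true}.
7 branches closed, 12 open.
Each open branch fixes some atoms; the unmentioned ones are free. Counting distinct full assignments: branch {p=true, q=false, r=false, s=false} (none free) contributes 1 new; branch {p=false, q=true, r=true} (s) contributes 2 new; branch {p=false, q=true, r=true} (s) contributes 0 new; branch {p=false, q=true, s=true} (r) contributes 1 new; branch {p=false, q=true, s=true} (r) contributes 0 new; branch {p=false, q=true, r=true} (s) contributes 0 new; branch {p=false, q=true, r=true} (s) contributes 0 new; branch {p=false, q=true, s=true} (r) contributes 0 new; branch {p=false, q=true, s=true} (r) contributes 0 new; branch {p=false} (q, s, r) contributes 5 new; branch {r=false} (p, q, s) contributes 3 new; branch {r=true, s=true} (p, q) contributes 2 new. Total: 14.

14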